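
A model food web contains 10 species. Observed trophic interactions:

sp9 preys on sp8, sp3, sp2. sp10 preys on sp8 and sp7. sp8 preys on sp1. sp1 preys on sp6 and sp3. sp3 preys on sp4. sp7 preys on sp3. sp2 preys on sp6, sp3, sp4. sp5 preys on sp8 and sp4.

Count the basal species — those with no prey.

Basal species (no prey listed): sp4, sp6.
Count: 2.

2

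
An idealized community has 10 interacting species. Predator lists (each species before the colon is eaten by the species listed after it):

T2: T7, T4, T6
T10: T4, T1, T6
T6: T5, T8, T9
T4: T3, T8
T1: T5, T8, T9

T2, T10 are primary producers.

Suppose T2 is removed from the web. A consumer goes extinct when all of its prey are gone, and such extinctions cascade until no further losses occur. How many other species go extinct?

1

Remove T2.
Round 1: T7 (all prey gone) → extinct.
No further losses. Total secondary extinctions: 1.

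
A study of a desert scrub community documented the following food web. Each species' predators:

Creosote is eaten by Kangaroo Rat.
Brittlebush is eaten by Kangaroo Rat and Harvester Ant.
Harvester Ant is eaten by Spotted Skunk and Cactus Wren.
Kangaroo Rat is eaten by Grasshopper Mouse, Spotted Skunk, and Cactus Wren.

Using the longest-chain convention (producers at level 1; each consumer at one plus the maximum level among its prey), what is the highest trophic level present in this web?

Producers (level 1): Creosote, Brittlebush.
Creosote → Kangaroo Rat → Grasshopper Mouse gives Grasshopper Mouse level 3.
No species has a prey at level 3, so no species reaches level 4.

3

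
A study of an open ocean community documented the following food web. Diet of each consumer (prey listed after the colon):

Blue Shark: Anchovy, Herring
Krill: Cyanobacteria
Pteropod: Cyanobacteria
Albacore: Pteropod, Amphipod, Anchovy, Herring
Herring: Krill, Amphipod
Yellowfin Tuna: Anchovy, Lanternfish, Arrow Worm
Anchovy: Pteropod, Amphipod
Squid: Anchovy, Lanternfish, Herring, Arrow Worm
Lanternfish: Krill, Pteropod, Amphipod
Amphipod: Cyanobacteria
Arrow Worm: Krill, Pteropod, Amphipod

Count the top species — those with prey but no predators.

Top species (has prey, but nothing eats it): Blue Shark, Albacore, Squid, Yellowfin Tuna.
Count: 4.

4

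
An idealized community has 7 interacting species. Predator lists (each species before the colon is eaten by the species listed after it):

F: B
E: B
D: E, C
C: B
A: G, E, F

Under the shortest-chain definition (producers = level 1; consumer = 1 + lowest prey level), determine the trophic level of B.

Trophic level 3

D is a producer → level 1.
E eats D → level 2.
B eats E → level 3.
No prey of B is below level 2, so 3 is the minimum.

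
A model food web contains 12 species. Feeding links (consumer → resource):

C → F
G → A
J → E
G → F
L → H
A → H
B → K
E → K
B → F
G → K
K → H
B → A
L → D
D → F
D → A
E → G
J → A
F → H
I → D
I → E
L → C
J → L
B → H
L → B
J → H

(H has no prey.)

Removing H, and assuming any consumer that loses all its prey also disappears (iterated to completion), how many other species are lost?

Remove H.
Round 1: K (all prey gone), A (all prey gone), F (all prey gone) → extinct.
Round 2: B (all prey gone), C (all prey gone), D (all prey gone), G (all prey gone) → extinct.
Round 3: L (all prey gone), E (all prey gone) → extinct.
Round 4: J (all prey gone), I (all prey gone) → extinct.
No further losses. Total secondary extinctions: 11.

11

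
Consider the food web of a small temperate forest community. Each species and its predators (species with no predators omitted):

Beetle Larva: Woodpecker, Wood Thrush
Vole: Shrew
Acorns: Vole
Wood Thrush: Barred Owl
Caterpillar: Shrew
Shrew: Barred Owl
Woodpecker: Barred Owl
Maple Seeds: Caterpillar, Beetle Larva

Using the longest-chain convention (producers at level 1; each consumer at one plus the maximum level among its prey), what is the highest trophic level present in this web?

Producers (level 1): Acorns, Maple Seeds.
Maple Seeds → Beetle Larva → Woodpecker → Barred Owl gives Barred Owl level 4.
No species has a prey at level 4, so no species reaches level 5.

4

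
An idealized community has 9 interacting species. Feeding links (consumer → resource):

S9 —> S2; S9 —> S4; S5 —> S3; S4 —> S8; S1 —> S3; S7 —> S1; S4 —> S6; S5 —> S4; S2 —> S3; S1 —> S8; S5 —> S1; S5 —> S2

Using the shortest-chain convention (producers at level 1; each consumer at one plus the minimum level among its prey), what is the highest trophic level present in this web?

Producers (level 1): S6, S8, S3.
Following each consumer down to its lowest-level prey: S6 → S4 → S9 (levels 1 through 3).
All prey of S9 (S4 2, S2 2) are at level 2 or above, so S9 is at level 1 + 2 = 3.
Every consumer has at least one prey at level 2 or below, so none exceeds level 3.

3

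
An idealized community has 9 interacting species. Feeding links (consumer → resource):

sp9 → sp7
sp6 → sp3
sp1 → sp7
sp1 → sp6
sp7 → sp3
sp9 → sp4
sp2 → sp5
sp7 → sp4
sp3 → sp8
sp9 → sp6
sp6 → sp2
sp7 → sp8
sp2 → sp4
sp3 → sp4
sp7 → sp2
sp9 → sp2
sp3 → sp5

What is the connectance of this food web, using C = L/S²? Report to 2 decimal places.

C = 0.21

The web has S = 9 species and L = 17 feeding links.
C = L / S² = 17 / 81 = 0.2099 ≈ 0.21.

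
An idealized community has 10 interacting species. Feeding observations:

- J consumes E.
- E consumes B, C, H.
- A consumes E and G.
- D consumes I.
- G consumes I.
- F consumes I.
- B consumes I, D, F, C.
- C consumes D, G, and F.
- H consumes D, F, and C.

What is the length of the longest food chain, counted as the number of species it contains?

6 species

One longest chain: I → F → C → B → E → A.
It has 6 species and 5 links.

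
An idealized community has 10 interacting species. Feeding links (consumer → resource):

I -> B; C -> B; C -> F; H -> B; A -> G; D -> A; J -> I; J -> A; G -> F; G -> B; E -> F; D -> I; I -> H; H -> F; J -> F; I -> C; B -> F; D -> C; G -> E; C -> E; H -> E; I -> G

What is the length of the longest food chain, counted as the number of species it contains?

5 species

One longest chain: F → E → G → I → J.
It has 5 species and 4 links.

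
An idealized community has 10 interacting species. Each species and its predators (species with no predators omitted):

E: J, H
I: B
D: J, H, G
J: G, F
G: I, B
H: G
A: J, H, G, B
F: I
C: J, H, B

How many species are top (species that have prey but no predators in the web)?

1

Top species (has prey, but nothing eats it): B.
Count: 1.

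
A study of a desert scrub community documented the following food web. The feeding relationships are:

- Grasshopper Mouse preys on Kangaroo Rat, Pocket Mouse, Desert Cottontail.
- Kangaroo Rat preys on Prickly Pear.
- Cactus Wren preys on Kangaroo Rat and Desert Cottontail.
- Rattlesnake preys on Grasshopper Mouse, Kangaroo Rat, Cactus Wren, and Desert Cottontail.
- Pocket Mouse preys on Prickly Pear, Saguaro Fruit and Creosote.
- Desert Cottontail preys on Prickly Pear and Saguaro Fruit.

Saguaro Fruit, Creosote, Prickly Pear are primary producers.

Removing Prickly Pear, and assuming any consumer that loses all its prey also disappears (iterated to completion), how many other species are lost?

1

Remove Prickly Pear.
Round 1: Kangaroo Rat (all prey gone) → extinct.
No further losses. Total secondary extinctions: 1.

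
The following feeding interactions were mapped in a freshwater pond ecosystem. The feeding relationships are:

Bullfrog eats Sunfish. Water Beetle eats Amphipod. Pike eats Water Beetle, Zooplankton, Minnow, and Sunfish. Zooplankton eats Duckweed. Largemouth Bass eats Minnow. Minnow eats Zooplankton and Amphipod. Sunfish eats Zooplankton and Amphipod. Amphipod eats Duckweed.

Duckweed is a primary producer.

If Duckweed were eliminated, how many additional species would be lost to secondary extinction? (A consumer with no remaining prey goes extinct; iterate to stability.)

Remove Duckweed.
Round 1: Amphipod (all prey gone), Zooplankton (all prey gone) → extinct.
Round 2: Minnow (all prey gone), Sunfish (all prey gone), Water Beetle (all prey gone) → extinct.
Round 3: Bullfrog (all prey gone), Pike (all prey gone), Largemouth Bass (all prey gone) → extinct.
No further losses. Total secondary extinctions: 8.

8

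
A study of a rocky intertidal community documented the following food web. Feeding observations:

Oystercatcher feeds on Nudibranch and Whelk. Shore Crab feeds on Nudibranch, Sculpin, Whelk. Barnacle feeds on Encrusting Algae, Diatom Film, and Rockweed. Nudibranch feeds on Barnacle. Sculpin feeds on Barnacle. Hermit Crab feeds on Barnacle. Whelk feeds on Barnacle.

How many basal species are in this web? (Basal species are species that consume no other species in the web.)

3

Basal species (no prey listed): Rockweed, Diatom Film, Encrusting Algae.
Count: 3.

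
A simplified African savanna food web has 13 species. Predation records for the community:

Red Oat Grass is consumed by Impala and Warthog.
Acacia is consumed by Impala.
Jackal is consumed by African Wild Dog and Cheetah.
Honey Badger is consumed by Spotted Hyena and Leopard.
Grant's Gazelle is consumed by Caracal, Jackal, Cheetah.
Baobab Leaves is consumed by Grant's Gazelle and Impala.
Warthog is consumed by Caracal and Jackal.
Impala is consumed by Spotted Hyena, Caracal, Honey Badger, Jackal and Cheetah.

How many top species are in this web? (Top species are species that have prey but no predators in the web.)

Top species (has prey, but nothing eats it): Caracal, Leopard, Spotted Hyena, African Wild Dog, Cheetah.
Count: 5.

5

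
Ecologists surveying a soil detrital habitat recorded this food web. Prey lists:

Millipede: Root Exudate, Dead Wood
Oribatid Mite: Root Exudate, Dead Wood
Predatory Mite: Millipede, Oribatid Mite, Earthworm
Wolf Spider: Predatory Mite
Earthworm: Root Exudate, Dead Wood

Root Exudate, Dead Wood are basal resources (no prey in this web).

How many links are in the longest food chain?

3 links

One longest chain: Root Exudate → Millipede → Predatory Mite → Wolf Spider.
It has 4 species and 3 links.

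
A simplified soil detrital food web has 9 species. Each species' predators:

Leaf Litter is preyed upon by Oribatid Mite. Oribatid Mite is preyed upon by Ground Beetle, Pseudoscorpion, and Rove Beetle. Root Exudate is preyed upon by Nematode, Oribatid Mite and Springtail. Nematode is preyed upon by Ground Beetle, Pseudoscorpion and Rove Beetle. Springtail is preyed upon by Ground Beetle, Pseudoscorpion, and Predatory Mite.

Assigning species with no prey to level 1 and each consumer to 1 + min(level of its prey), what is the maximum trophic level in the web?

Basal resources (level 1): Leaf Litter, Root Exudate.
Following each consumer down to its lowest-level prey: Leaf Litter → Oribatid Mite → Rove Beetle (levels 1 through 3).
All prey of Rove Beetle (Oribatid Mite 2, Nematode 2) are at level 2 or above, so Rove Beetle is at level 1 + 2 = 3.
Every consumer has at least one prey at level 2 or below, so none exceeds level 3.

3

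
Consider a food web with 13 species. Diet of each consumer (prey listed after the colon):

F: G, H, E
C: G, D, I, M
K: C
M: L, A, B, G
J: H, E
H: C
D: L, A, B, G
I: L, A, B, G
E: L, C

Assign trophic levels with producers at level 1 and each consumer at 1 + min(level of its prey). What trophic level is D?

L is a producer → level 1.
D eats L → level 2.

Trophic level 2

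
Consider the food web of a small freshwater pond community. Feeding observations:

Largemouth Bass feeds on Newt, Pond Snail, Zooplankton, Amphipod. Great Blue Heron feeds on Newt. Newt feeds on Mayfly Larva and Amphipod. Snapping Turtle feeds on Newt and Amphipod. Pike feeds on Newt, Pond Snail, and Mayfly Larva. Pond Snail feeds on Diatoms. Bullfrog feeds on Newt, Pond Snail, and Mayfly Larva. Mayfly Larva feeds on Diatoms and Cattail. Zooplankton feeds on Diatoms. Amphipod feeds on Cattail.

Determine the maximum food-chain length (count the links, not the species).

3 links

One longest chain: Cattail → Amphipod → Newt → Snapping Turtle.
It has 4 species and 3 links.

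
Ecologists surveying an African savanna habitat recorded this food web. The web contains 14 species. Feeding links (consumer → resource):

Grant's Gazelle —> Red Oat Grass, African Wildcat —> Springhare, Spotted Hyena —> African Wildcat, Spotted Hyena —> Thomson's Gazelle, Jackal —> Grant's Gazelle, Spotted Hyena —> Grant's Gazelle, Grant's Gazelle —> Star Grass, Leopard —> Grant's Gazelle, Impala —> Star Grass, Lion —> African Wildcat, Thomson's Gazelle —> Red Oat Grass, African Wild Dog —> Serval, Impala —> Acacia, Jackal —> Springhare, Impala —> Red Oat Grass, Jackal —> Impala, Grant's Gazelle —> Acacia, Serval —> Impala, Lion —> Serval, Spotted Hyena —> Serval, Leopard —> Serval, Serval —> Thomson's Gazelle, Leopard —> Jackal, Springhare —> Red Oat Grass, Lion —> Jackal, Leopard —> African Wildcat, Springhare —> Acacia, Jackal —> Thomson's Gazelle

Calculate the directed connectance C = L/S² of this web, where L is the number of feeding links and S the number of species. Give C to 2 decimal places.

The web has S = 14 species and L = 28 feeding links.
C = L / S² = 28 / 196 = 0.1429 ≈ 0.14.

C = 0.14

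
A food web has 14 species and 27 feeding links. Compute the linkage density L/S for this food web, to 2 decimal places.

There are L = 27 links among S = 14 species.
L/S = 27/14 = 1.9286 ≈ 1.93.

L/S = 1.93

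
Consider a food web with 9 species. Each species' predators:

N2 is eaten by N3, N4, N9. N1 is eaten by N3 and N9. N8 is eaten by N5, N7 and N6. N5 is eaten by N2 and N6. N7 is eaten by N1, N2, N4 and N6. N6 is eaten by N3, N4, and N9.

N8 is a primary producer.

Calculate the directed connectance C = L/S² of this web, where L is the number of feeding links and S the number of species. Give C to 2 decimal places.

C = 0.21

The web has S = 9 species and L = 17 feeding links.
C = L / S² = 17 / 81 = 0.2099 ≈ 0.21.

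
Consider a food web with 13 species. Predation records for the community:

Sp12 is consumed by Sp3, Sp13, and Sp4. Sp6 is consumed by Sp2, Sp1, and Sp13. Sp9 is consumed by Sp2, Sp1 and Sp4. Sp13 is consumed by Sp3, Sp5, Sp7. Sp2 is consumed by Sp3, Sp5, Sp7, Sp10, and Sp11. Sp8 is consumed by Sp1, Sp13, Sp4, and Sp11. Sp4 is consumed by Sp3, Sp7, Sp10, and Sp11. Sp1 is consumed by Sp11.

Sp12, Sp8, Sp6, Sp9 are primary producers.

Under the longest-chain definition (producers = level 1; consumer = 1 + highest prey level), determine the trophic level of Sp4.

Sp12 is a producer → level 1.
Sp4 eats Sp12 (level 1); other prey at levels: Sp8 1, Sp9 1 → level 2.

Trophic level 2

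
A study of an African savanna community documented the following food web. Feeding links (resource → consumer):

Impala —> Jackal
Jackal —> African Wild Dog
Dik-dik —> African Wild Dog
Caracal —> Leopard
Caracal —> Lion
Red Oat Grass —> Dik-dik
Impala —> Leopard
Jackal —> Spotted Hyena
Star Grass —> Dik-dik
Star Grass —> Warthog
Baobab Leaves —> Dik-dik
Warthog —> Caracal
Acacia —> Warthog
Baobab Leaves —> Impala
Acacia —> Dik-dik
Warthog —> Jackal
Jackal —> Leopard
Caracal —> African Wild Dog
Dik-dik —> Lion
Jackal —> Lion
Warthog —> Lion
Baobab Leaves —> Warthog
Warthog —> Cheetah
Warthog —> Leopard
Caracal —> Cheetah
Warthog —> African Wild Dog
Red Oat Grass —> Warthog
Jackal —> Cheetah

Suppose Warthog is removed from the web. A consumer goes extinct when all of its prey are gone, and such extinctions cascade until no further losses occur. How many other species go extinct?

Remove Warthog.
Round 1: Caracal (all prey gone) → extinct.
No further losses. Total secondary extinctions: 1.

1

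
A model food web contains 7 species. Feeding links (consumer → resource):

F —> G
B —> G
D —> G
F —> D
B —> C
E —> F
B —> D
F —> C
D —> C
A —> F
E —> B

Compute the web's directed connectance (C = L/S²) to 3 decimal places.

The web has S = 7 species and L = 11 feeding links.
C = L / S² = 11 / 49 = 0.2245 ≈ 0.224.

C = 0.224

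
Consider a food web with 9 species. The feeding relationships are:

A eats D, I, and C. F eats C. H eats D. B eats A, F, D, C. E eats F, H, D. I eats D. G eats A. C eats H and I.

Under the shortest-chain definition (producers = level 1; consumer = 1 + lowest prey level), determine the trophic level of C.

D is a producer → level 1.
I eats D → level 2.
C eats I → level 3.
No prey of C is below level 2, so 3 is the minimum.

Trophic level 3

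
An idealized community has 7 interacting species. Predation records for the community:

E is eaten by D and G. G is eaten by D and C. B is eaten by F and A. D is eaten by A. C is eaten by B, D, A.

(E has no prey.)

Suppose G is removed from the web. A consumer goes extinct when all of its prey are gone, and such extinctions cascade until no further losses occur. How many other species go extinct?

Remove G.
Round 1: C (all prey gone) → extinct.
Round 2: B (all prey gone) → extinct.
Round 3: F (all prey gone) → extinct.
No further losses. Total secondary extinctions: 3.

3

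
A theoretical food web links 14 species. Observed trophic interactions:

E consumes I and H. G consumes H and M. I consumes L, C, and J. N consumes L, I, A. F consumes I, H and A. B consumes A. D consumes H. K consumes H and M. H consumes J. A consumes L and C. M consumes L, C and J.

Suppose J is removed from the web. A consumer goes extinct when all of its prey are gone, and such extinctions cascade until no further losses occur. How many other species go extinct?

2

Remove J.
Round 1: H (all prey gone) → extinct.
Round 2: D (all prey gone) → extinct.
No further losses. Total secondary extinctions: 2.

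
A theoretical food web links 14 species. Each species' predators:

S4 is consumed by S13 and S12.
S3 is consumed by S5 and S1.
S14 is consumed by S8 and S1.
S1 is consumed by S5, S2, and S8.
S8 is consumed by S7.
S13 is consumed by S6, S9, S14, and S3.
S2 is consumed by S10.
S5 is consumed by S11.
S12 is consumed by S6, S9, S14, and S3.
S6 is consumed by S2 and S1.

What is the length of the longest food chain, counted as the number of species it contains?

6 species

One longest chain: S4 → S12 → S6 → S1 → S2 → S10.
It has 6 species and 5 links.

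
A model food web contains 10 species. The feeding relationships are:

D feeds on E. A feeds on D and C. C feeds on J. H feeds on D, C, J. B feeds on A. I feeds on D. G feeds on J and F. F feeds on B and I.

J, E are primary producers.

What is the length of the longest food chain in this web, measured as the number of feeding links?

5 links

One longest chain: J → C → A → B → F → G.
It has 6 species and 5 links.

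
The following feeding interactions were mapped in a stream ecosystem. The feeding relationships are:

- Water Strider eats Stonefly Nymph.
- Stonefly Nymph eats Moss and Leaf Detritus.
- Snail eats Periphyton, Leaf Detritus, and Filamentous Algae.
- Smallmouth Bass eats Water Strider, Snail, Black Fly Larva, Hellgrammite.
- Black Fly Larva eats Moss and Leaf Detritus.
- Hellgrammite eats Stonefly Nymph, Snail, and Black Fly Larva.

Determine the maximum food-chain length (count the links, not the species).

3 links

One longest chain: Moss → Stonefly Nymph → Water Strider → Smallmouth Bass.
It has 4 species and 3 links.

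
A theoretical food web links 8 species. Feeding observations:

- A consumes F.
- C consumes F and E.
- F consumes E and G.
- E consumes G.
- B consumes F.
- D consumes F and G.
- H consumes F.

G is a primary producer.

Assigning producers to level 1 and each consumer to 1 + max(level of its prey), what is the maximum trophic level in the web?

Producers (level 1): G.
G → E → F → H gives H level 4.
No species has a prey at level 4, so no species reaches level 5.

4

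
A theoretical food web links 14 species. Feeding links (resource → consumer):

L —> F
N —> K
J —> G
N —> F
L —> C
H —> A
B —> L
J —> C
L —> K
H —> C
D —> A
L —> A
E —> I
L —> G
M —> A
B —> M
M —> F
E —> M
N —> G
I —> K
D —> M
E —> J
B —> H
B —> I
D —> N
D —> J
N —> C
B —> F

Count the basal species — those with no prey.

3

Basal species (no prey listed): B, D, E.
Count: 3.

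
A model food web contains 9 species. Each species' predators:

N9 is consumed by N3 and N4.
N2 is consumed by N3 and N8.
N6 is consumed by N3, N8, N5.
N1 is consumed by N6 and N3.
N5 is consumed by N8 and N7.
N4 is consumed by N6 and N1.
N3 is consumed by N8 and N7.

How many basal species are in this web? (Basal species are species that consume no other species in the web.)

Basal species (no prey listed): N2, N9.
Count: 2.

2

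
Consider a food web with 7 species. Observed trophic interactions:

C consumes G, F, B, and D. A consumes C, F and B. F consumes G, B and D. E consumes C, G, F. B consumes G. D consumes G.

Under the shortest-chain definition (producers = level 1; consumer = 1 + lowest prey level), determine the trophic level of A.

G is a producer → level 1.
B eats G → level 2.
A eats B → level 3.
No prey of A is below level 2, so 3 is the minimum.

Trophic level 3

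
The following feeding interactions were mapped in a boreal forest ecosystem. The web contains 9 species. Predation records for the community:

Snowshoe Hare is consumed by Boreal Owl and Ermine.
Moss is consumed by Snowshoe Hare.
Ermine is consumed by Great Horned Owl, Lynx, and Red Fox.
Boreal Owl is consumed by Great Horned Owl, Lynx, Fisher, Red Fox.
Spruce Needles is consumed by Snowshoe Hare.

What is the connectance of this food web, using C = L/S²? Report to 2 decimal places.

C = 0.14

The web has S = 9 species and L = 11 feeding links.
C = L / S² = 11 / 81 = 0.1358 ≈ 0.14.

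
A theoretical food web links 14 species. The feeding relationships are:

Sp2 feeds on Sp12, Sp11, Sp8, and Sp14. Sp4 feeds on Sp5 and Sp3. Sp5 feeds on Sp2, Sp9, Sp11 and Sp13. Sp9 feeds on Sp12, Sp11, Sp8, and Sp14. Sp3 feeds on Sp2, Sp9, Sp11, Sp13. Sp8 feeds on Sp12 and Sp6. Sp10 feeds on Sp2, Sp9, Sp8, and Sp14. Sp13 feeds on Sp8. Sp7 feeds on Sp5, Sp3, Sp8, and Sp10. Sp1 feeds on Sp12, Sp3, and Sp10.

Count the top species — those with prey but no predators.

Top species (has prey, but nothing eats it): Sp7, Sp1, Sp4.
Count: 3.

3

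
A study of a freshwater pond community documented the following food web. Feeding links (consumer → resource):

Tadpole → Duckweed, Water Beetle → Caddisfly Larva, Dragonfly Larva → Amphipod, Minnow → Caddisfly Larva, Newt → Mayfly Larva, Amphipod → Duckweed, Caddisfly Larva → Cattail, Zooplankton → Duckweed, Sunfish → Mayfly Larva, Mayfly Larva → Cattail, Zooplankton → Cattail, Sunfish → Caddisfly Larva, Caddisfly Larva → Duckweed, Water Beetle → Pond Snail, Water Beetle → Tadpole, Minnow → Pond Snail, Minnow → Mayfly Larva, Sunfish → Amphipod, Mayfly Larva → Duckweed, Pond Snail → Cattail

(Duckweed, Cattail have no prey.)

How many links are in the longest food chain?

One longest chain: Duckweed → Caddisfly Larva → Sunfish.
It has 3 species and 2 links.

2 links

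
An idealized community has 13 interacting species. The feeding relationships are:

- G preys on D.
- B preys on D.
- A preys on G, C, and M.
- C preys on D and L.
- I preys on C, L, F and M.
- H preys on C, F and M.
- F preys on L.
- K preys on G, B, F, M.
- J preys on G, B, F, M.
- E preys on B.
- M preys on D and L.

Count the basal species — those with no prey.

Basal species (no prey listed): D, L.
Count: 2.

2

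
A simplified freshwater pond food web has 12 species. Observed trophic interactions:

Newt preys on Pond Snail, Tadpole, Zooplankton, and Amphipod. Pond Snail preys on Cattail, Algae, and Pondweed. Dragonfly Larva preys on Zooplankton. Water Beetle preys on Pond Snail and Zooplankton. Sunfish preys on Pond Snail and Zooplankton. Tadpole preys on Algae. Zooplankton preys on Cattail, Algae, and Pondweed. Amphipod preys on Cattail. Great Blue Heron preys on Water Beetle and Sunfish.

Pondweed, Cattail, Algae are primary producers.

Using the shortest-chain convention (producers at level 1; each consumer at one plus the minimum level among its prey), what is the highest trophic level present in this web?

4

Producers (level 1): Pondweed, Cattail, Algae.
Following each consumer down to its lowest-level prey: Pondweed → Pond Snail → Sunfish → Great Blue Heron (levels 1 through 4).
All prey of Great Blue Heron (Sunfish 3, Water Beetle 3) are at level 3 or above, so Great Blue Heron is at level 1 + 3 = 4.
Every consumer has at least one prey at level 3 or below, so none exceeds level 4.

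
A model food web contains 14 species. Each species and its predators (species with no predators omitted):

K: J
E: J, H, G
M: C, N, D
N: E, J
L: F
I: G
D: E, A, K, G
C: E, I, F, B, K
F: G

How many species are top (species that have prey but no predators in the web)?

Top species (has prey, but nothing eats it): B, A, J, H, G.
Count: 5.

5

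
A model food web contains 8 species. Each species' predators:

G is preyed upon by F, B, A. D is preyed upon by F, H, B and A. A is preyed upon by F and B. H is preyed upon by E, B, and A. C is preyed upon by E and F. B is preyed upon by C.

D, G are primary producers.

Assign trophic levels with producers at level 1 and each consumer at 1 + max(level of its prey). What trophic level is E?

Trophic level 6

D is a producer → level 1.
H eats D → level 2.
A eats H (level 2); other prey at levels: D 1, G 1 → level 3.
B eats A (level 3); other prey at levels: D 1, G 1, H 2 → level 4.
C eats B → level 5.
E eats C (level 5); other prey at levels: H 2 → level 6.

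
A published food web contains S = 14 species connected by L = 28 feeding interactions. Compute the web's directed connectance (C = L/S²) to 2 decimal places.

The web has S = 14 species and L = 28 feeding links.
C = L / S² = 28 / 196 = 0.1429 ≈ 0.14.

C = 0.14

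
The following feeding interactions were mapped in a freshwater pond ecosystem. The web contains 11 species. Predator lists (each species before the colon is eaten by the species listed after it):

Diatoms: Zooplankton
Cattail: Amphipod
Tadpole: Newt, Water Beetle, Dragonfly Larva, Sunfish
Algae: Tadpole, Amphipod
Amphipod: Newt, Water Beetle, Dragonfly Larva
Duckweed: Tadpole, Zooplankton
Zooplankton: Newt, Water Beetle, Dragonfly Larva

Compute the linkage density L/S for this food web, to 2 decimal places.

L/S = 1.45

There are L = 16 links among S = 11 species.
L/S = 16/11 = 1.4545 ≈ 1.45.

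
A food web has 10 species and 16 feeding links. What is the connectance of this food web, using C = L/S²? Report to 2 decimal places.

The web has S = 10 species and L = 16 feeding links.
C = L / S² = 16 / 100 = 0.1600 ≈ 0.16.

C = 0.16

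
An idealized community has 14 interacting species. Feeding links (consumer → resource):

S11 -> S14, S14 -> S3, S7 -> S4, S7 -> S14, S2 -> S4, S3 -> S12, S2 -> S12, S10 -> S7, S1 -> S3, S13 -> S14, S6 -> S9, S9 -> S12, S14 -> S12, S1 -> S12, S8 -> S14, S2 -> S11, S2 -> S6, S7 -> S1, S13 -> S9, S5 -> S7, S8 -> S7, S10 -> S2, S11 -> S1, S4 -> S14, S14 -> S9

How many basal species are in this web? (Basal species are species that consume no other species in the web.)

1

Basal species (no prey listed): S12.
Count: 1.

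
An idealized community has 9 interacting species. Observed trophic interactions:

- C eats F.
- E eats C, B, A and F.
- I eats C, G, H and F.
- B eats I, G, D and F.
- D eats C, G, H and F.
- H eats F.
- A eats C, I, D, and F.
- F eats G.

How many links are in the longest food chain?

5 links

One longest chain: G → F → H → D → B → E.
It has 6 species and 5 links.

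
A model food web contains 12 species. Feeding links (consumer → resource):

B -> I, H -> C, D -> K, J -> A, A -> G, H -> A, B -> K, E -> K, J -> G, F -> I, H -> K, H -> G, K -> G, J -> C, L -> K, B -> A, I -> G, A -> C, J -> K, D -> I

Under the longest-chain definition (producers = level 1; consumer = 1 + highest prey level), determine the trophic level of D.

G is a producer → level 1.
I eats G → level 2.
D eats I (level 2); other prey at levels: K 2 → level 3.

Trophic level 3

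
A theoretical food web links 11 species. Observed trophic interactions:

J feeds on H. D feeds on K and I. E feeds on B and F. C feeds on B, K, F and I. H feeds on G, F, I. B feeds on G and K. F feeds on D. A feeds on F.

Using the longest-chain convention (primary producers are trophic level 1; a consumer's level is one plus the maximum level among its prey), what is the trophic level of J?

I is a producer → level 1.
D eats I (level 1); other prey at levels: K 1 → level 2.
F eats D → level 3.
H eats F (level 3); other prey at levels: G 1, I 1 → level 4.
J eats H → level 5.

Trophic level 5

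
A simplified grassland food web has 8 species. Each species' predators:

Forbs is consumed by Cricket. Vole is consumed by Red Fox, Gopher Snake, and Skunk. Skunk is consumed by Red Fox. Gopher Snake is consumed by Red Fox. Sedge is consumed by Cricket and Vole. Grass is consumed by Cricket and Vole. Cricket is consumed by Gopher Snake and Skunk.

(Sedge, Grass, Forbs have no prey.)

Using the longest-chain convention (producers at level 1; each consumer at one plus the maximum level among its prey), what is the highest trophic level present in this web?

Producers (level 1): Sedge, Grass, Forbs.
Sedge → Vole → Gopher Snake → Red Fox gives Red Fox level 4.
No species has a prey at level 4, so no species reaches level 5.

4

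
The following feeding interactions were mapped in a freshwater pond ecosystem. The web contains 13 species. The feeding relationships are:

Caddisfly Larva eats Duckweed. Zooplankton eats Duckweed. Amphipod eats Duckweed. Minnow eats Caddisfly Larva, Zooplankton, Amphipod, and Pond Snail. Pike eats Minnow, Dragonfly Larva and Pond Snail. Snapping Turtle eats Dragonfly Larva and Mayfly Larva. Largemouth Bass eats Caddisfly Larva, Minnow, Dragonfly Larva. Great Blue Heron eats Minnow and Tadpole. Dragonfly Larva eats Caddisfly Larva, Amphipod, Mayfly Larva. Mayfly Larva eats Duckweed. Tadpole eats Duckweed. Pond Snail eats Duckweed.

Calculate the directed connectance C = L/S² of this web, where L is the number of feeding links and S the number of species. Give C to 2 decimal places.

C = 0.14

The web has S = 13 species and L = 23 feeding links.
C = L / S² = 23 / 169 = 0.1361 ≈ 0.14.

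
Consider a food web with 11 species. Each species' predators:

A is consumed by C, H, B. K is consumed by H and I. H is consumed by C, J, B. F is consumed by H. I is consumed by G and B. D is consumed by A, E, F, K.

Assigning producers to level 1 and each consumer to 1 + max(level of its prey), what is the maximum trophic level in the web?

Producers (level 1): D.
D → A → H → B gives B level 4.
No species has a prey at level 4, so no species reaches level 5.

4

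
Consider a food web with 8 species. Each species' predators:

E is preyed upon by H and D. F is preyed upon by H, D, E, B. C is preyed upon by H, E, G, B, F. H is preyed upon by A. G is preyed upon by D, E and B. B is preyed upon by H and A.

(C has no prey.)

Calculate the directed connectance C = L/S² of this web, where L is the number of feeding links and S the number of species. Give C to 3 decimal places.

The web has S = 8 species and L = 17 feeding links.
C = L / S² = 17 / 64 = 0.2656 ≈ 0.266.

C = 0.266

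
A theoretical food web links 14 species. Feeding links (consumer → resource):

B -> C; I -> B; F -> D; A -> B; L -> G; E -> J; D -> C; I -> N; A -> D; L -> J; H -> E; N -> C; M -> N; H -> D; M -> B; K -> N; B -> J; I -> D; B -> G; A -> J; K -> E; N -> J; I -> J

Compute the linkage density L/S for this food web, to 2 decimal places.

There are L = 23 links among S = 14 species.
L/S = 23/14 = 1.6429 ≈ 1.64.

L/S = 1.64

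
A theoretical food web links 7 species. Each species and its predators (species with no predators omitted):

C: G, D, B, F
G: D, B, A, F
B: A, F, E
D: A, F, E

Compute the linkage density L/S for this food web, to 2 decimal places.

L/S = 2.00

There are L = 14 links among S = 7 species.
L/S = 14/7 = 2.0000 ≈ 2.00.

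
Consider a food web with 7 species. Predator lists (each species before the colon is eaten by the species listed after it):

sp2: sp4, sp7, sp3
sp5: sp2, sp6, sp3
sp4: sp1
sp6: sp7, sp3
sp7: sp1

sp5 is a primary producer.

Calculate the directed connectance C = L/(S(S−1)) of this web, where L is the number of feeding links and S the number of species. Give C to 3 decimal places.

The web has S = 7 species and L = 10 feeding links.
C = L / (S(S−1)) = 10 / 42 = 0.2381 ≈ 0.238.

C = 0.238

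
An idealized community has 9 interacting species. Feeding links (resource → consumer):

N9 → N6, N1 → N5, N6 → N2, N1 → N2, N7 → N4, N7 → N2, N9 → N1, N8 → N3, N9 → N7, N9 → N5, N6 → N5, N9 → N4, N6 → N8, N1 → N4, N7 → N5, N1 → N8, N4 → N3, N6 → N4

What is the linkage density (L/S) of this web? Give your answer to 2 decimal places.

L/S = 2.00

There are L = 18 links among S = 9 species.
L/S = 18/9 = 2.0000 ≈ 2.00.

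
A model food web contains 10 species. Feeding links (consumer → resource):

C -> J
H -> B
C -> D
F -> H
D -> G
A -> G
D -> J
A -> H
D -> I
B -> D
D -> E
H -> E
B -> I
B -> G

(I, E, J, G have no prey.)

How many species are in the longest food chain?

5 species

One longest chain: I → D → B → H → A.
It has 5 species and 4 links.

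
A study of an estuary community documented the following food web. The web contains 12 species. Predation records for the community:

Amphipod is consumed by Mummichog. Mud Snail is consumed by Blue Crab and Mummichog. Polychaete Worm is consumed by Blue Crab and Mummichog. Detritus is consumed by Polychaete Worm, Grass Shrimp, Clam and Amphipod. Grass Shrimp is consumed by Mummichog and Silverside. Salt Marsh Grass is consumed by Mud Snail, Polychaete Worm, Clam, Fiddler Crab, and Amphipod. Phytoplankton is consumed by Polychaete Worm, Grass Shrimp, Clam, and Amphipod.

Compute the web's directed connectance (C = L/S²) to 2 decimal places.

C = 0.14

The web has S = 12 species and L = 20 feeding links.
C = L / S² = 20 / 144 = 0.1389 ≈ 0.14.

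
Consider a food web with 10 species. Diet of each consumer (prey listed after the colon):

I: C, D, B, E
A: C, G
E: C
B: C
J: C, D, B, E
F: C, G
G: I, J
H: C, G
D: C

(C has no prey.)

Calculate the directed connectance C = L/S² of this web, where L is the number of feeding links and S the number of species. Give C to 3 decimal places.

C = 0.190

The web has S = 10 species and L = 19 feeding links.
C = L / S² = 19 / 100 = 0.1900 ≈ 0.190.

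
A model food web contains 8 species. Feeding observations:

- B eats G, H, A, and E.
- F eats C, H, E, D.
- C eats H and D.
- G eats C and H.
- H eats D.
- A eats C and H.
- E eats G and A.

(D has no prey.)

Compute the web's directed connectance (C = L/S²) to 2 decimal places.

The web has S = 8 species and L = 17 feeding links.
C = L / S² = 17 / 64 = 0.2656 ≈ 0.27.

C = 0.27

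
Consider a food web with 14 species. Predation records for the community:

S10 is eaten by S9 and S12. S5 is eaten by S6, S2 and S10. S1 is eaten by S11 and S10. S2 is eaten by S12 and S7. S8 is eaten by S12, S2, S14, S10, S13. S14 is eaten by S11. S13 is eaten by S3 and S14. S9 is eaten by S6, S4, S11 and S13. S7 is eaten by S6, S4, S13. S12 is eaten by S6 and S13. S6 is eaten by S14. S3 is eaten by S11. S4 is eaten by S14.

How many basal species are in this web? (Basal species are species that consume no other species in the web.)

3

Basal species (no prey listed): S8, S1, S5.
Count: 3.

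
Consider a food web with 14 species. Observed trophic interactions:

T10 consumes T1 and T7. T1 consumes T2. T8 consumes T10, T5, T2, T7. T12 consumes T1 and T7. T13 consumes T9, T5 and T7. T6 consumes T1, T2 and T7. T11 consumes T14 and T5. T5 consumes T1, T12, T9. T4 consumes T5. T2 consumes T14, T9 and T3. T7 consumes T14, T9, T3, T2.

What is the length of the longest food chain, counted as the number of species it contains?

6 species

One longest chain: T3 → T2 → T7 → T12 → T5 → T13.
It has 6 species and 5 links.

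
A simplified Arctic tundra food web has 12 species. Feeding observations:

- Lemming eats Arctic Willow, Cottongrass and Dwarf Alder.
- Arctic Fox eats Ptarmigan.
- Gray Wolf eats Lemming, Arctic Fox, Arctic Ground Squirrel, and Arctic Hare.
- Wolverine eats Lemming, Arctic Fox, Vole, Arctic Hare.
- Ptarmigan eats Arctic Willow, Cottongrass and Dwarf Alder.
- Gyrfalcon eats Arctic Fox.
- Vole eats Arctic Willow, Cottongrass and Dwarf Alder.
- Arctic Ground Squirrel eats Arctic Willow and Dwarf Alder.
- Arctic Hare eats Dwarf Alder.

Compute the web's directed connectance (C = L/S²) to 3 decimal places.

The web has S = 12 species and L = 22 feeding links.
C = L / S² = 22 / 144 = 0.1528 ≈ 0.153.

C = 0.153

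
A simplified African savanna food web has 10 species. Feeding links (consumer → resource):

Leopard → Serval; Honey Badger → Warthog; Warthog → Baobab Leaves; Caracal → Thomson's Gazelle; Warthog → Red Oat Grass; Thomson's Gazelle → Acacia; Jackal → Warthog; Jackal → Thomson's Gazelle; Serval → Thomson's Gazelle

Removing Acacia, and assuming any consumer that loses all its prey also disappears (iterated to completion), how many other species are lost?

4

Remove Acacia.
Round 1: Thomson's Gazelle (all prey gone) → extinct.
Round 2: Serval (all prey gone), Caracal (all prey gone) → extinct.
Round 3: Leopard (all prey gone) → extinct.
No further losses. Total secondary extinctions: 4.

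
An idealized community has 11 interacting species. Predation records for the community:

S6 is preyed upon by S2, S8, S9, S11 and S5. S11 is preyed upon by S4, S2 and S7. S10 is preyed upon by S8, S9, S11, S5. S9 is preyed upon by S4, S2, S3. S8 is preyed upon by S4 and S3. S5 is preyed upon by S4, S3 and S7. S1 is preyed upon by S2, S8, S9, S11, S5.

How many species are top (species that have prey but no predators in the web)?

Top species (has prey, but nothing eats it): S3, S2, S4, S7.
Count: 4.

4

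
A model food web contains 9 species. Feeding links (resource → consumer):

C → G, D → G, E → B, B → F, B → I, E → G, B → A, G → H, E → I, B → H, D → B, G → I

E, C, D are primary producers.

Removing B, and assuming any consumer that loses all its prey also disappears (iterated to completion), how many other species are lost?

2

Remove B.
Round 1: A (all prey gone), F (all prey gone) → extinct.
No further losses. Total secondary extinctions: 2.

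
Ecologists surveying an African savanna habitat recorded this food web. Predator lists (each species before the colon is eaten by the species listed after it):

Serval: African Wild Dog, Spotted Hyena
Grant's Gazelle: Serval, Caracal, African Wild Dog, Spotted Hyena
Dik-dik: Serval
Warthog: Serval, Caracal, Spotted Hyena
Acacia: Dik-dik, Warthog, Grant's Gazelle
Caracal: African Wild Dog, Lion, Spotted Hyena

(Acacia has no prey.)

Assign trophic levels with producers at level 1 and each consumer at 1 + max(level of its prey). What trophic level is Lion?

Trophic level 4

Acacia is a producer → level 1.
Warthog eats Acacia → level 2.
Caracal eats Warthog (level 2); other prey at levels: Grant's Gazelle 2 → level 3.
Lion eats Caracal → level 4.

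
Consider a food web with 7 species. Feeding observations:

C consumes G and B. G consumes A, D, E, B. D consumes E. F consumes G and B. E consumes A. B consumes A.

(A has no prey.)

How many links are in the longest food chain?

4 links

One longest chain: A → E → D → G → C.
It has 5 species and 4 links.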